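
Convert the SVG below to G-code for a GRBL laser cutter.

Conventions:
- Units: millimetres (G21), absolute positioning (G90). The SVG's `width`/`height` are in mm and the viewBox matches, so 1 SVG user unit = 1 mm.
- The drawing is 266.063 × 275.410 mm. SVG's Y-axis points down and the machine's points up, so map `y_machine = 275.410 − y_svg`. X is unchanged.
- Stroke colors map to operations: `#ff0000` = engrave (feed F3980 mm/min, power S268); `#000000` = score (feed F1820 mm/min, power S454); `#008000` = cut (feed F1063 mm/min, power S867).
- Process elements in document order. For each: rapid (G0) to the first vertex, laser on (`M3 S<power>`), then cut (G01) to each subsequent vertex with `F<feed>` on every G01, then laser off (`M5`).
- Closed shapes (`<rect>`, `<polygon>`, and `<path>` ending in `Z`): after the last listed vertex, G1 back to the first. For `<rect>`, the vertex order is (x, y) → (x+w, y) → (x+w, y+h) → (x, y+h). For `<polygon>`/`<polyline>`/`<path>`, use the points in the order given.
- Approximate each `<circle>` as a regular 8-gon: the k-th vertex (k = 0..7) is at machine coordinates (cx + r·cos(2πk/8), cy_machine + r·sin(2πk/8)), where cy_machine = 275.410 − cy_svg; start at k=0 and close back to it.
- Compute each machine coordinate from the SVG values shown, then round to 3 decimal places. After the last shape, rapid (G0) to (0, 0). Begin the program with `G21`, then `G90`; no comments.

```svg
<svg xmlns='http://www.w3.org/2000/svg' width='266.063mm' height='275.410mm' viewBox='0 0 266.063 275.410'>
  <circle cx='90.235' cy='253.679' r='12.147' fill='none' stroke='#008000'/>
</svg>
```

G21
G90
G0 X102.382 Y21.731
M3 S867
G01 X98.824 Y30.320 F1063
G01 X90.235 Y33.878 F1063
G01 X81.646 Y30.320 F1063
G01 X78.088 Y21.731 F1063
G01 X81.646 Y13.142 F1063
G01 X90.235 Y9.584 F1063
G01 X98.824 Y13.142 F1063
G01 X102.382 Y21.731 F1063
M5
G0 X0.000 Y0.000

Since the viewBox matches the mm dimensions, user units are millimetres directly. The only transform is the Y-flip y_m = 275.410 − y_svg.

Shape 1 is a circle drawn with `<circle>`. Its stroke #008000 means cut at S867, F1063. After flipping Y the toolpath is (102.382,21.731) → (98.824,30.320) → (90.235,33.878) → (81.646,30.320) → (78.088,21.731) → (81.646,13.142) → (90.235,9.584) → (98.824,13.142) → (102.382,21.731), returning to the start.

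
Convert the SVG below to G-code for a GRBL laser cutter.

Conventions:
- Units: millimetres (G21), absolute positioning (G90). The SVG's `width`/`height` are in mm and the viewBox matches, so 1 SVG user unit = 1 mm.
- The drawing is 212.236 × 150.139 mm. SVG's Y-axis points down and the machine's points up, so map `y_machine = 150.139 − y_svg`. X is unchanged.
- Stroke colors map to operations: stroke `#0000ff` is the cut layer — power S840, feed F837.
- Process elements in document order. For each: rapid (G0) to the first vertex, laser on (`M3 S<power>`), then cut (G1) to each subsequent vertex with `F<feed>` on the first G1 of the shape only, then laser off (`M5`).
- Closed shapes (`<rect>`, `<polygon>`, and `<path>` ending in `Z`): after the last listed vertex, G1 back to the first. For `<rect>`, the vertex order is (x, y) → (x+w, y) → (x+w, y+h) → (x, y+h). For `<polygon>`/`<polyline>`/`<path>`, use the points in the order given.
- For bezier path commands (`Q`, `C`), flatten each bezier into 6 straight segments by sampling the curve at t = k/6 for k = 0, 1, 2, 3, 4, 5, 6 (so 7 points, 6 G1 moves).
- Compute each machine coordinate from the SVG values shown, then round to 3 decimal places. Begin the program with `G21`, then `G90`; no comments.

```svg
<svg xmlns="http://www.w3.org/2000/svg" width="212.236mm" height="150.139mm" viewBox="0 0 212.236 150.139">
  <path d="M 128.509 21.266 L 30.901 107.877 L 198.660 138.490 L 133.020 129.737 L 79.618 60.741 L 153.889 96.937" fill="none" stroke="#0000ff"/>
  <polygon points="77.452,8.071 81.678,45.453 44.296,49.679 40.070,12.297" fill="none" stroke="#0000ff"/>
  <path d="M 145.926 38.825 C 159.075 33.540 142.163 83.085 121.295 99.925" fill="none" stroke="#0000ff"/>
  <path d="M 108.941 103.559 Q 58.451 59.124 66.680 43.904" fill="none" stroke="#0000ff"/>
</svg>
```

1 u = 1 mm; y_m = 150.139 − y.

[1] `<path>` open polyline, #0000ff→cut S840 F837: (128.509,128.873) → (30.901,42.262) → (198.660,11.649) → (133.020,20.402) → (79.618,89.398) → (153.889,53.202)

[2] `<polygon>` regular polygon, #0000ff→cut S840 F837: (77.452,142.068) → (81.678,104.686) → (44.296,100.460) → (40.070,137.842) → (77.452,142.068) (closed)

[3] `<path>` cubic bezier, #0000ff→cut S840 F837: (145.926,111.314) → (150.116,109.793) → (150.022,101.564) → (146.367,89.061) → (139.877,74.714) → (131.278,60.954) → (121.295,50.214)

[4] `<path>` quadratic bezier, #0000ff→cut S840 F837: (108.941,46.580) → (93.742,60.580) → (81.805,72.957) → (73.131,83.711) → (67.718,92.842) → (65.568,100.350) → (66.680,106.235)

G21
G90
G0 X128.509 Y128.873
M3 S840
G1 X30.901 Y42.262 F837
G1 X198.660 Y11.649
G1 X133.020 Y20.402
G1 X79.618 Y89.398
G1 X153.889 Y53.202
M5
G0 X77.452 Y142.068
M3 S840
G1 X81.678 Y104.686 F837
G1 X44.296 Y100.460
G1 X40.070 Y137.842
G1 X77.452 Y142.068
M5
G0 X145.926 Y111.314
M3 S840
G1 X150.116 Y109.793 F837
G1 X150.022 Y101.564
G1 X146.367 Y89.061
G1 X139.877 Y74.714
G1 X131.278 Y60.954
G1 X121.295 Y50.214
M5
G0 X108.941 Y46.580
M3 S840
G1 X93.742 Y60.580 F837
G1 X81.805 Y72.957
G1 X73.131 Y83.711
G1 X67.718 Y92.842
G1 X65.568 Y100.350
G1 X66.680 Y106.235
M5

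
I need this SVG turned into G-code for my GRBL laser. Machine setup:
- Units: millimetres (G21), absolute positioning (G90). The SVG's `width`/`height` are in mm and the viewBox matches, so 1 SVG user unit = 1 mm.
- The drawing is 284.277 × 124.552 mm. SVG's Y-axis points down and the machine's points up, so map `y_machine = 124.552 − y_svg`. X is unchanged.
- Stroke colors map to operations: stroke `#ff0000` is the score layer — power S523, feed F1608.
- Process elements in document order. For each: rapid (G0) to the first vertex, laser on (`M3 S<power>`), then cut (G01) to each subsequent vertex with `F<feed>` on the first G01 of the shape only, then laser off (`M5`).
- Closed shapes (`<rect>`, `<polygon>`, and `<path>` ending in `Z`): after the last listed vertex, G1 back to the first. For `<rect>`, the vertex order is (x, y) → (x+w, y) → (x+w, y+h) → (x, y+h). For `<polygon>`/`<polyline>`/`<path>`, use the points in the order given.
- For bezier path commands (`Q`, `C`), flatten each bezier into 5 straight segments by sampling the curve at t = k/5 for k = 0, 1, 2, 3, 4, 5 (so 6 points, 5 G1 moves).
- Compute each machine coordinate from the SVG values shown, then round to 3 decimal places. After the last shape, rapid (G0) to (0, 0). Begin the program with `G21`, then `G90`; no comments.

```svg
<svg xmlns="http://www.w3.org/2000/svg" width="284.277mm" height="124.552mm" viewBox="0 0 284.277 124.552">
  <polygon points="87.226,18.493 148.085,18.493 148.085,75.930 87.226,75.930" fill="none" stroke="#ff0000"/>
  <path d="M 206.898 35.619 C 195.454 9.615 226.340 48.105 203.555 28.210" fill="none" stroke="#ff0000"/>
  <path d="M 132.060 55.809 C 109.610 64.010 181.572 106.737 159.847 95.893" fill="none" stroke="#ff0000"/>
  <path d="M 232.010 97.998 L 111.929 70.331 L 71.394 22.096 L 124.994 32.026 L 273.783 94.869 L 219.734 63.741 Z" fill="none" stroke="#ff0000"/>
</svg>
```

G21
G90
G0 X87.226 Y106.059
M3 S523
G01 X148.085 Y106.059 F1608
G01 X148.085 Y48.622
G01 X87.226 Y48.622
G01 X87.226 Y106.059
M5
G0 X206.898 Y88.933
M3 S523
G01 X204.343 Y97.779 F1608
G01 X207.340 Y97.045
G01 X211.279 Y92.629
G01 X211.553 Y90.428
G01 X203.555 Y96.342
M5
G0 X132.060 Y68.743
M3 S523
G01 X128.415 Y60.384 F1608
G01 X138.399 Y47.968
G01 X152.986 Y35.722
G01 X163.144 Y27.876
G01 X159.847 Y28.659
M5
G0 X232.010 Y26.554
M3 S523
G01 X111.929 Y54.221 F1608
G01 X71.394 Y102.456
G01 X124.994 Y92.526
G01 X273.783 Y29.683
G01 X219.734 Y60.811
G01 X232.010 Y26.554
M5
G0 X0.000 Y0.000

1 u = 1 mm; y_m = 124.552 − y.

[1] `<polygon>` rectangle, #ff0000→score S523 F1608: (87.226,106.059) → (148.085,106.059) → (148.085,48.622) → (87.226,48.622) → (87.226,106.059) (closed)

[2] `<path>` cubic bezier, #ff0000→score S523 F1608: (206.898,88.933) → (204.343,97.779) → (207.340,97.045) → (211.279,92.629) → (211.553,90.428) → (203.555,96.342)

[3] `<path>` cubic bezier, #ff0000→score S523 F1608: (132.060,68.743) → (128.415,60.384) → (138.399,47.968) → (152.986,35.722) → (163.144,27.876) → (159.847,28.659)

[4] `<path>` closed polygon, #ff0000→score S523 F1608: (232.010,26.554) → (111.929,54.221) → (71.394,102.456) → (124.994,92.526) → (273.783,29.683) → (219.734,60.811) → (232.010,26.554) (closed)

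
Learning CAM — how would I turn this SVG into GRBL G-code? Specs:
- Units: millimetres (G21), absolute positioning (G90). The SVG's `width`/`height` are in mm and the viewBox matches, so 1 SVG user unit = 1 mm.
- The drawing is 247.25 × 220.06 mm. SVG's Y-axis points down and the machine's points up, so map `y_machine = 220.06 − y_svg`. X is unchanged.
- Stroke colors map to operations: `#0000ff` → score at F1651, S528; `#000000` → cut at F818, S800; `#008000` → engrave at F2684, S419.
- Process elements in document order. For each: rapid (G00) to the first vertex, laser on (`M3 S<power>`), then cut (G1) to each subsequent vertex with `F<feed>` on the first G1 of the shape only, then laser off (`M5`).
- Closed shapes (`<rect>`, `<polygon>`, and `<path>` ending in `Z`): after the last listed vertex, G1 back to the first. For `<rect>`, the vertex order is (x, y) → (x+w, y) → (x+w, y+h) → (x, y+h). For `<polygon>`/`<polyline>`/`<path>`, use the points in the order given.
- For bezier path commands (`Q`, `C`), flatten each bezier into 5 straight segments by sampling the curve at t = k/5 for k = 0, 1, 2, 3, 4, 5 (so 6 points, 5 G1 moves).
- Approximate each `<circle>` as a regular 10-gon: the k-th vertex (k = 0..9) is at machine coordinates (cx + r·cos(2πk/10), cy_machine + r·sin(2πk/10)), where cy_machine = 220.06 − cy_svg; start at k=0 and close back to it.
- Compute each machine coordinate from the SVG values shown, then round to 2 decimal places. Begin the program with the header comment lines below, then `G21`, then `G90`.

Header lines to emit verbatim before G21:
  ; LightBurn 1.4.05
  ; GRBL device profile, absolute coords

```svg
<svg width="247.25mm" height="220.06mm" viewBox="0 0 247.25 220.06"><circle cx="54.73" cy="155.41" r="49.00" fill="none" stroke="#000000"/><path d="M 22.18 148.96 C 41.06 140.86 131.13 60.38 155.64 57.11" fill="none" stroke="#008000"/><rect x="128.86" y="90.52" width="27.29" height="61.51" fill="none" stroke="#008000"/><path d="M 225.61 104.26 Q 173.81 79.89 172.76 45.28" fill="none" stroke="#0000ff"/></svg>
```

; LightBurn 1.4.05
; GRBL device profile, absolute coords
G21
G90
G00 X103.73 Y64.65
M3 S800
G1 X94.37 Y93.45 F818
G1 X69.87 Y111.25
G1 X39.59 Y111.25
G1 X15.09 Y93.45
G1 X5.73 Y64.65
G1 X15.09 Y35.85
G1 X39.59 Y18.05
G1 X69.87 Y18.05
G1 X94.37 Y35.85
G1 X103.73 Y64.65
M5
G00 X22.18 Y71.10
M3 S419
G1 X40.96 Y83.45 F2684
G1 X70.26 Y105.99
G1 X103.51 Y131.54
G1 X134.16 Y152.92
G1 X155.64 Y162.95
M5
G00 X128.86 Y129.54
M3 S419
G1 X156.15 Y129.54 F2684
G1 X156.15 Y68.03
G1 X128.86 Y68.03
G1 X128.86 Y129.54
M5
G00 X225.61 Y115.80
M3 S528
G1 X206.92 Y125.96 F1651
G1 X192.29 Y136.93
G1 X181.72 Y148.73
G1 X175.21 Y161.35
G1 X172.76 Y174.78
M5

Since the viewBox matches the mm dimensions, user units are millimetres directly. The only transform is the Y-flip y_m = 220.06 − y_svg.

Shape 1 is a circle drawn with `<circle>`. Its stroke #000000 means cut at S800, F818. After flipping Y the toolpath is (103.73,64.65) → (94.37,93.45) → (69.87,111.25) → (39.59,111.25) → (15.09,93.45) → (5.73,64.65) → (15.09,35.85) → (39.59,18.05) → (69.87,18.05) → (94.37,35.85) → (103.73,64.65), returning to the start.

Shape 2 is a cubic bezier drawn with `<path>`. Its stroke #008000 means engrave at S419, F2684. After flipping Y the toolpath is (22.18,71.10) → (40.96,83.45) → (70.26,105.99) → (103.51,131.54) → (134.16,152.92) → (155.64,162.95).

Shape 3 is a rectangle drawn with `<rect>`. Its stroke #008000 means engrave at S419, F2684. After flipping Y the toolpath is (128.86,129.54) → (156.15,129.54) → (156.15,68.03) → (128.86,68.03) → (128.86,129.54), returning to the start.

Shape 4 is a quadratic bezier drawn with `<path>`. Its stroke #0000ff means score at S528, F1651. After flipping Y the toolpath is (225.61,115.80) → (206.92,125.96) → (192.29,136.93) → (181.72,148.73) → (175.21,161.35) → (172.76,174.78).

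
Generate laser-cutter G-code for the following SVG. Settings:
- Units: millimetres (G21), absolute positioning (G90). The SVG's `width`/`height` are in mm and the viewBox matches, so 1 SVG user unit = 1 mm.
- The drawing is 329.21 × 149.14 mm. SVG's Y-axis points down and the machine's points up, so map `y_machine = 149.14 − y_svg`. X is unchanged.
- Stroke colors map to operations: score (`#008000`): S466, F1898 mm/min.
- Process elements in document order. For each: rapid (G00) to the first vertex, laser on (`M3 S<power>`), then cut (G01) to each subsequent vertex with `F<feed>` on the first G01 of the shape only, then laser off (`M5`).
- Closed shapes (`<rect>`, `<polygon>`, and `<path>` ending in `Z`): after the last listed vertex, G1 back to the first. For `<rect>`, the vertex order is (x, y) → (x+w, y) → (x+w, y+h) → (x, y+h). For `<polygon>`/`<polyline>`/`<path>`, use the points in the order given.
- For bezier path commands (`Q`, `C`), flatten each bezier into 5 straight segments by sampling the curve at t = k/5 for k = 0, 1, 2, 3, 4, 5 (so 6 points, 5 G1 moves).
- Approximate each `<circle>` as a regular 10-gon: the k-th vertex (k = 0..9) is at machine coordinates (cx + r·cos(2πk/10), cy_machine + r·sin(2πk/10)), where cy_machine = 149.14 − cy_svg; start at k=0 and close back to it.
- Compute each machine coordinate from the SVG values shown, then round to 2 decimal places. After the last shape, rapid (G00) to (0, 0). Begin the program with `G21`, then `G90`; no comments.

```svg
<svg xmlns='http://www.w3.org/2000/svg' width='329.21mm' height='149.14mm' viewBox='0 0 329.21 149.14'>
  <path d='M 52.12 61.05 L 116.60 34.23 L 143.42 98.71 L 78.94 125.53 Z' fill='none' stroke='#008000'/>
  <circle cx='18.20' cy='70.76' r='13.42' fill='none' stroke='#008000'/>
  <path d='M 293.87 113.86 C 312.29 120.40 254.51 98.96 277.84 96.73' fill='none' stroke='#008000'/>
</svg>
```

viewBox `0 0 329.21 149.14` with mm width/height → 1 unit = 1 mm. Flip: y_m = 149.14 − y_svg.

**Shape 1** — `<path>` regular polygon, stroke `#008000` → score (S466, F1898). Machine vertices: (52.12,88.09) → (116.60,114.91) → (143.42,50.43) → (78.94,23.61) → (52.12,88.09). Closed: final G1 returns to the first vertex.

**Shape 2** — `<circle>` circle, stroke `#008000` → score (S466, F1898). Machine vertices: (31.62,78.38) → (29.06,86.27) → (22.35,91.14) → (14.05,91.14) → (7.34,86.27) → (4.78,78.38) → (7.34,70.49) → (14.05,65.62) → (22.35,65.62) → (29.06,70.49) → (31.62,78.38). Closed: final G1 returns to the first vertex.

**Shape 3** — `<path>` cubic bezier, stroke `#008000` → score (S466, F1898). Control points (SVG): P0=(293.87,113.86), P1=(312.29,120.40), P2=(254.51,98.96), P3=(277.84,96.73); sampled at t=k/5. Machine vertices: (293.87,35.28) → (297.04,34.34) → (289.47,37.84) → (278.71,43.53) → (272.32,49.14) → (277.84,52.41). Open path.

G21
G90
G00 X52.12 Y88.09
M3 S466
G01 X116.60 Y114.91 F1898
G01 X143.42 Y50.43
G01 X78.94 Y23.61
G01 X52.12 Y88.09
M5
G00 X31.62 Y78.38
M3 S466
G01 X29.06 Y86.27 F1898
G01 X22.35 Y91.14
G01 X14.05 Y91.14
G01 X7.34 Y86.27
G01 X4.78 Y78.38
G01 X7.34 Y70.49
G01 X14.05 Y65.62
G01 X22.35 Y65.62
G01 X29.06 Y70.49
G01 X31.62 Y78.38
M5
G00 X293.87 Y35.28
M3 S466
G01 X297.04 Y34.34 F1898
G01 X289.47 Y37.84
G01 X278.71 Y43.53
G01 X272.32 Y49.14
G01 X277.84 Y52.41
M5
G00 X0.00 Y0.00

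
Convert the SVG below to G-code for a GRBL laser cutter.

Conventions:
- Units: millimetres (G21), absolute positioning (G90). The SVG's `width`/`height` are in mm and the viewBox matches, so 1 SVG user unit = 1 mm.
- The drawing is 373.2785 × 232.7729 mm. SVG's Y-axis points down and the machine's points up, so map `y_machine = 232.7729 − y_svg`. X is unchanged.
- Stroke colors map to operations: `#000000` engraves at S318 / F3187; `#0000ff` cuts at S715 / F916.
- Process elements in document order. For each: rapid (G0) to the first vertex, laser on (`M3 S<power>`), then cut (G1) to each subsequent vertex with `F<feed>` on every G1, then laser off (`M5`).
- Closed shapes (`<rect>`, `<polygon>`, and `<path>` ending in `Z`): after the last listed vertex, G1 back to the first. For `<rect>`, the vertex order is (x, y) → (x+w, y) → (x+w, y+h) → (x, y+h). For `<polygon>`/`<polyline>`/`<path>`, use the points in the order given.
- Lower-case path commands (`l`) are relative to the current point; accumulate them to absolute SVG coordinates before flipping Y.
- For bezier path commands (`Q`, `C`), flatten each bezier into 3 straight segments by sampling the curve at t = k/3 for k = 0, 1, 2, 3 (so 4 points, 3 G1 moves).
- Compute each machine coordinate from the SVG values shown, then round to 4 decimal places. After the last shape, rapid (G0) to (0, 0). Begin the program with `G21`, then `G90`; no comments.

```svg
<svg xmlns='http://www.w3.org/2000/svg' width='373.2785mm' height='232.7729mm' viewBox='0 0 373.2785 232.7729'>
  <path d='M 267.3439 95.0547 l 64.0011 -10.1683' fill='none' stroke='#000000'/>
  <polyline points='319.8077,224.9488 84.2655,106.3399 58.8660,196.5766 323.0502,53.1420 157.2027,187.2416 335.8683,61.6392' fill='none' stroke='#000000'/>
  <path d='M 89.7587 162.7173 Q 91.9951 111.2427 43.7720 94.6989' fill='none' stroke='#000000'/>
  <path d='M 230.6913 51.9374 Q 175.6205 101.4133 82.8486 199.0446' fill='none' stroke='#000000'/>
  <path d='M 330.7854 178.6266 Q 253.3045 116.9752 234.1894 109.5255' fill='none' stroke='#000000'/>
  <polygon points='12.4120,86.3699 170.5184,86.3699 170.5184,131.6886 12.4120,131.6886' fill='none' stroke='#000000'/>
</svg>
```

viewBox `0 0 373.2785 232.7729` with mm width/height → 1 unit = 1 mm. Flip: y_m = 232.7729 − y_svg.

**Shape 1** — `<path>` line segment, stroke `#000000` → engrave (S318, F3187). Machine vertices: (267.3439,137.7182) → (331.3450,147.8865). Open path.

**Shape 2** — `<polyline>` open polyline, stroke `#000000` → engrave (S318, F3187). Machine vertices: (319.8077,7.8241) → (84.2655,126.4330) → (58.8660,36.1963) → (323.0502,179.6309) → (157.2027,45.5313) → (335.8683,171.1337). Open path.

**Shape 3** — `<path>` quadratic bezier, stroke `#000000` → engrave (S318, F3187). Control points (SVG): P0=(89.7587,162.7173), P1=(91.9951,111.2427), P2=(43.7720,94.6989); sampled at t=k/3. Machine vertices: (89.7587,70.0556) → (85.6430,100.4908) → (70.3141,123.1636) → (43.7720,138.0740). Open path.

**Shape 4** — `<path>` quadratic bezier, stroke `#000000` → engrave (S318, F3187). Control points (SVG): P0=(230.6913,51.9374), P1=(175.6205,101.4133), P2=(82.8486,199.0446); sampled at t=k/3. Machine vertices: (230.6913,180.8355) → (189.7884,142.5010) → (140.5075,93.4652) → (82.8486,33.7283). Open path.

**Shape 5** — `<path>` quadratic bezier, stroke `#000000` → engrave (S318, F3187). Control points (SVG): P0=(330.7854,178.6266), P1=(253.3045,116.9752), P2=(234.1894,109.5255); sampled at t=k/3. Machine vertices: (330.7854,54.1463) → (285.6166,89.2248) → (253.4179,112.2585) → (234.1894,123.2474). Open path.

**Shape 6** — `<polygon>` rectangle, stroke `#000000` → engrave (S318, F3187). Machine vertices: (12.4120,146.4030) → (170.5184,146.4030) → (170.5184,101.0843) → (12.4120,101.0843) → (12.4120,146.4030). Closed: final G1 returns to the first vertex.

G21
G90
G0 X267.3439 Y137.7182
M3 S318
G1 X331.3450 Y147.8865 F3187
M5
G0 X319.8077 Y7.8241
M3 S318
G1 X84.2655 Y126.4330 F3187
G1 X58.8660 Y36.1963 F3187
G1 X323.0502 Y179.6309 F3187
G1 X157.2027 Y45.5313 F3187
G1 X335.8683 Y171.1337 F3187
M5
G0 X89.7587 Y70.0556
M3 S318
G1 X85.6430 Y100.4908 F3187
G1 X70.3141 Y123.1636 F3187
G1 X43.7720 Y138.0740 F3187
M5
G0 X230.6913 Y180.8355
M3 S318
G1 X189.7884 Y142.5010 F3187
G1 X140.5075 Y93.4652 F3187
G1 X82.8486 Y33.7283 F3187
M5
G0 X330.7854 Y54.1463
M3 S318
G1 X285.6166 Y89.2248 F3187
G1 X253.4179 Y112.2585 F3187
G1 X234.1894 Y123.2474 F3187
M5
G0 X12.4120 Y146.4030
M3 S318
G1 X170.5184 Y146.4030 F3187
G1 X170.5184 Y101.0843 F3187
G1 X12.4120 Y101.0843 F3187
G1 X12.4120 Y146.4030 F3187
M5
G0 X0.0000 Y0.0000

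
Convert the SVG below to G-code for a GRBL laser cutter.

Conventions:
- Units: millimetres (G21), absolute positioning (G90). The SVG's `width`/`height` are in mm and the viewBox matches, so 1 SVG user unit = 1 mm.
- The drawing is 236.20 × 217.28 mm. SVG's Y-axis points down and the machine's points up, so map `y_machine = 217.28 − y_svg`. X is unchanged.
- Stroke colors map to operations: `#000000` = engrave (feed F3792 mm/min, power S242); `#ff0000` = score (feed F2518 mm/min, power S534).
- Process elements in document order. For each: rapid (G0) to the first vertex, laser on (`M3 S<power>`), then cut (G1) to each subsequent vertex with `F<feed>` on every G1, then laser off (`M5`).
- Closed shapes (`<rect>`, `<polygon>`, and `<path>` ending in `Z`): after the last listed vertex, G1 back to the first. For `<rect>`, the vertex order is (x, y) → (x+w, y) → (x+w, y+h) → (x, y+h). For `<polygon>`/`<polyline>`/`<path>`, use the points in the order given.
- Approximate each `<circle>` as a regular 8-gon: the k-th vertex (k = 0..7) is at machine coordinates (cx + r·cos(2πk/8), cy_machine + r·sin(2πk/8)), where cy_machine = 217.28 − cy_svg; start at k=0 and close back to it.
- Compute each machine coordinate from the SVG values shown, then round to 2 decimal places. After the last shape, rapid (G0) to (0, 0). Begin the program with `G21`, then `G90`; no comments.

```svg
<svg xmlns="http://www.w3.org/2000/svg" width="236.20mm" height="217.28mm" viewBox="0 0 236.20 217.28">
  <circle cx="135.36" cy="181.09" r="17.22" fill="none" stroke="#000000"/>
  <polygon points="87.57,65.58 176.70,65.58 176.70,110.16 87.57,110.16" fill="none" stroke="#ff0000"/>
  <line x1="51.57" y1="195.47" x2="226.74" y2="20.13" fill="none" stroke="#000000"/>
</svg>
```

1 u = 1 mm; y_m = 217.28 − y.

[1] `<circle>` circle, #000000→engrave S242 F3792: (152.58,36.19) → (147.54,48.37) → (135.36,53.41) → (123.18,48.37) → (118.14,36.19) → (123.18,24.01) → (135.36,18.97) → (147.54,24.01) → (152.58,36.19) (closed)

[2] `<polygon>` rectangle, #ff0000→score S534 F2518: (87.57,151.70) → (176.70,151.70) → (176.70,107.12) → (87.57,107.12) → (87.57,151.70) (closed)

[3] `<line>` line segment, #000000→engrave S242 F3792: (51.57,21.81) → (226.74,197.15)

G21
G90
G0 X152.58 Y36.19
M3 S242
G1 X147.54 Y48.37 F3792
G1 X135.36 Y53.41 F3792
G1 X123.18 Y48.37 F3792
G1 X118.14 Y36.19 F3792
G1 X123.18 Y24.01 F3792
G1 X135.36 Y18.97 F3792
G1 X147.54 Y24.01 F3792
G1 X152.58 Y36.19 F3792
M5
G0 X87.57 Y151.70
M3 S534
G1 X176.70 Y151.70 F2518
G1 X176.70 Y107.12 F2518
G1 X87.57 Y107.12 F2518
G1 X87.57 Y151.70 F2518
M5
G0 X51.57 Y21.81
M3 S242
G1 X226.74 Y197.15 F3792
M5
G0 X0.00 Y0.00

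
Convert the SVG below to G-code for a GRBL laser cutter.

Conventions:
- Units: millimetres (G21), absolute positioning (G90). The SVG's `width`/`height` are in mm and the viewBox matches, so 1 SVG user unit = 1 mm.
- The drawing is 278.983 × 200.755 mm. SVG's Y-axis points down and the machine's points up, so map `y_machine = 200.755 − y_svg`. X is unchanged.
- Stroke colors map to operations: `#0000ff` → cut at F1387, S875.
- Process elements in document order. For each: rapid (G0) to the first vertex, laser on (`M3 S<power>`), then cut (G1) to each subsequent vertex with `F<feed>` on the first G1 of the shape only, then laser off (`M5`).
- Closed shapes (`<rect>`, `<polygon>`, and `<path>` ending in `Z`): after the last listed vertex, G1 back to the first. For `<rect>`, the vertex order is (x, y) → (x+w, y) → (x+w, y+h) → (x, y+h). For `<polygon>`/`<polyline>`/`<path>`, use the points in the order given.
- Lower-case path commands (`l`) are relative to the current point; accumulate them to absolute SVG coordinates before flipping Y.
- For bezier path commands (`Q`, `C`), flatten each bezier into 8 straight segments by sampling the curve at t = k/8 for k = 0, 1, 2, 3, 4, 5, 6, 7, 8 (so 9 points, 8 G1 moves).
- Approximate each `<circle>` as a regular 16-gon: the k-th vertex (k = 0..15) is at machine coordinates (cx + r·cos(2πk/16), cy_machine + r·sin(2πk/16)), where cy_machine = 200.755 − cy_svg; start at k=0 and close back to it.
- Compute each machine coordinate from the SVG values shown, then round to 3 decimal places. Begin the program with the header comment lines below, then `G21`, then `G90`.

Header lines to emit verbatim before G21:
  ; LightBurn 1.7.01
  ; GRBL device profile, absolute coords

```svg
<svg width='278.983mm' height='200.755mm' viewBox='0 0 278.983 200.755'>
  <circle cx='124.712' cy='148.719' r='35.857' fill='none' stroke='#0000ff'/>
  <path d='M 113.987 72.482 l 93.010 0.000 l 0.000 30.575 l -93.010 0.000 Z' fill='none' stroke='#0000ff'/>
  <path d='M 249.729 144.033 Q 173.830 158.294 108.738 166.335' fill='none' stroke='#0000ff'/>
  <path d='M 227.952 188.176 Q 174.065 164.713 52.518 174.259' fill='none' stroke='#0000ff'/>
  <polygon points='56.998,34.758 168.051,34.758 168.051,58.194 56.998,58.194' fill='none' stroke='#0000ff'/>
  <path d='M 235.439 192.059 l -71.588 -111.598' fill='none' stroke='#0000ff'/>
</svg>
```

; LightBurn 1.7.01
; GRBL device profile, absolute coords
G21
G90
G0 X160.569 Y52.036
M3 S875
G1 X157.840 Y65.758 F1387
G1 X150.067 Y77.391
G1 X138.434 Y85.164
G1 X124.712 Y87.893
G1 X110.990 Y85.164
G1 X99.357 Y77.391
G1 X91.584 Y65.758
G1 X88.855 Y52.036
G1 X91.584 Y38.314
G1 X99.357 Y26.681
G1 X110.990 Y18.908
G1 X124.712 Y16.179
G1 X138.434 Y18.908
G1 X150.067 Y26.681
G1 X157.840 Y38.314
G1 X160.569 Y52.036
M5
G0 X113.987 Y128.273
M3 S875
G1 X206.997 Y128.273 F1387
G1 X206.997 Y97.698
G1 X113.987 Y97.698
G1 X113.987 Y128.273
M5
G0 X249.729 Y56.722
M3 S875
G1 X230.923 Y53.254 F1387
G1 X212.455 Y49.980
G1 X194.324 Y46.901
G1 X176.532 Y44.016
G1 X159.077 Y41.325
G1 X141.959 Y38.829
G1 X125.180 Y36.527
G1 X108.738 Y34.420
M5
G0 X227.952 Y12.579
M3 S875
G1 X213.423 Y17.929 F1387
G1 X196.780 Y22.247
G1 X178.022 Y25.534
G1 X157.150 Y27.790
G1 X134.164 Y29.014
G1 X109.063 Y29.206
G1 X81.848 Y28.367
G1 X52.518 Y26.496
M5
G0 X56.998 Y165.997
M3 S875
G1 X168.051 Y165.997 F1387
G1 X168.051 Y142.561
G1 X56.998 Y142.561
G1 X56.998 Y165.997
M5
G0 X235.439 Y8.696
M3 S875
G1 X163.851 Y120.294 F1387
M5

1 u = 1 mm; y_m = 200.755 − y.

[1] `<circle>` circle, #0000ff→cut S875 F1387: (160.569,52.036) → (157.840,65.758) → (150.067,77.391) → (138.434,85.164) → (124.712,87.893) → (110.990,85.164) → (99.357,77.391) → (91.584,65.758) → (88.855,52.036) → (91.584,38.314) → (99.357,26.681) → (110.990,18.908) → (124.712,16.179) → (138.434,18.908) → (150.067,26.681) → (157.840,38.314) → (160.569,52.036) (closed)

[2] `<path>` rectangle, #0000ff→cut S875 F1387: (113.987,128.273) → (206.997,128.273) → (206.997,97.698) → (113.987,97.698) → (113.987,128.273) (closed)

[3] `<path>` quadratic bezier, #0000ff→cut S875 F1387: (249.729,56.722) → (230.923,53.254) → (212.455,49.980) → (194.324,46.901) → (176.532,44.016) → (159.077,41.325) → (141.959,38.829) → (125.180,36.527) → (108.738,34.420)

[4] `<path>` quadratic bezier, #0000ff→cut S875 F1387: (227.952,12.579) → (213.423,17.929) → (196.780,22.247) → (178.022,25.534) → (157.150,27.790) → (134.164,29.014) → (109.063,29.206) → (81.848,28.367) → (52.518,26.496)

[5] `<polygon>` rectangle, #0000ff→cut S875 F1387: (56.998,165.997) → (168.051,165.997) → (168.051,142.561) → (56.998,142.561) → (56.998,165.997) (closed)

[6] `<path>` line segment, #0000ff→cut S875 F1387: (235.439,8.696) → (163.851,120.294)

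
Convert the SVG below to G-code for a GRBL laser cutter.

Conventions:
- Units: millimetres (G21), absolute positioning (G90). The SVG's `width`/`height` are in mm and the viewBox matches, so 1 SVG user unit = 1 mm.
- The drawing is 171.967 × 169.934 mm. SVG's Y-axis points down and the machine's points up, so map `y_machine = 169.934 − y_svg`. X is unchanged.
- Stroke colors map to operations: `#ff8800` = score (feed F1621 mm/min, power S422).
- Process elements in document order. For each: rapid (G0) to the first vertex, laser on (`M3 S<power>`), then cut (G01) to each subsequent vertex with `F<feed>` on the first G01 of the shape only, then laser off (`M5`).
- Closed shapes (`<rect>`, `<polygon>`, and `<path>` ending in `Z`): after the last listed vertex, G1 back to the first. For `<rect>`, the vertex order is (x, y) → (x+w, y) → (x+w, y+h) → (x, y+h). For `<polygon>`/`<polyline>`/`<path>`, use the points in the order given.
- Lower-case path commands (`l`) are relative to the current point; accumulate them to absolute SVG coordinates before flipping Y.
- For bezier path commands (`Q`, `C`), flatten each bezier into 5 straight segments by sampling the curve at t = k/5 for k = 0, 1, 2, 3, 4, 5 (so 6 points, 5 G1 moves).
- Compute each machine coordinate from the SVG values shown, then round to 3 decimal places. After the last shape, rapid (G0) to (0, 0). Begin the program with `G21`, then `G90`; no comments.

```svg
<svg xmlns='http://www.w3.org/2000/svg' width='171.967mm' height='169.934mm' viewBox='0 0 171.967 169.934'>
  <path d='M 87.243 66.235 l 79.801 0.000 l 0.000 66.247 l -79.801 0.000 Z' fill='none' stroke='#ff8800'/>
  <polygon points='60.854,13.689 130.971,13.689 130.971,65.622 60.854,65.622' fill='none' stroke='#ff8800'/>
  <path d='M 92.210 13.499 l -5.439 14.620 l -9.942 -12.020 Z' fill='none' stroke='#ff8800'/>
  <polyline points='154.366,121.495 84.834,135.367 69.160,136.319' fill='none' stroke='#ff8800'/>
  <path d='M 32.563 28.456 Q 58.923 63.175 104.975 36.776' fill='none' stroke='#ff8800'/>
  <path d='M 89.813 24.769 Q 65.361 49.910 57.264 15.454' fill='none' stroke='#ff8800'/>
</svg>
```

G21
G90
G0 X87.243 Y103.699
M3 S422
G01 X167.044 Y103.699 F1621
G01 X167.044 Y37.452
G01 X87.243 Y37.452
G01 X87.243 Y103.699
M5
G0 X60.854 Y156.245
M3 S422
G01 X130.971 Y156.245 F1621
G01 X130.971 Y104.312
G01 X60.854 Y104.312
G01 X60.854 Y156.245
M5
G0 X92.210 Y156.435
M3 S422
G01 X86.771 Y141.815 F1621
G01 X76.829 Y153.835
G01 X92.210 Y156.435
M5
G0 X154.366 Y48.439
M3 S422
G01 X84.834 Y34.567 F1621
G01 X69.160 Y33.615
M5
G0 X32.563 Y141.478
M3 S422
G01 X43.895 Y130.035 F1621
G01 X56.802 Y123.482
G01 X71.284 Y121.818
G01 X87.342 Y125.043
G01 X104.975 Y133.158
M5
G0 X89.813 Y145.165
M3 S422
G01 X80.686 Y137.492 F1621
G01 X72.868 Y134.588
G01 X66.358 Y136.451
G01 X61.157 Y143.081
G01 X57.264 Y154.480
M5
G0 X0.000 Y0.000

Since the viewBox matches the mm dimensions, user units are millimetres directly. The only transform is the Y-flip y_m = 169.934 − y_svg.

Shape 1 is a rectangle drawn with `<path>`. Its stroke #ff8800 means score at S422, F1621. After flipping Y the toolpath is (87.243,103.699) → (167.044,103.699) → (167.044,37.452) → (87.243,37.452) → (87.243,103.699), returning to the start.

Shape 2 is a rectangle drawn with `<polygon>`. Its stroke #ff8800 means score at S422, F1621. After flipping Y the toolpath is (60.854,156.245) → (130.971,156.245) → (130.971,104.312) → (60.854,104.312) → (60.854,156.245), returning to the start.

Shape 3 is a regular polygon drawn with `<path>`. Its stroke #ff8800 means score at S422, F1621. After flipping Y the toolpath is (92.210,156.435) → (86.771,141.815) → (76.829,153.835) → (92.210,156.435), returning to the start.

Shape 4 is a open polyline drawn with `<polyline>`. Its stroke #ff8800 means score at S422, F1621. After flipping Y the toolpath is (154.366,48.439) → (84.834,34.567) → (69.160,33.615).

Shape 5 is a quadratic bezier drawn with `<path>`. Its stroke #ff8800 means score at S422, F1621. After flipping Y the toolpath is (32.563,141.478) → (43.895,130.035) → (56.802,123.482) → (71.284,121.818) → (87.342,125.043) → (104.975,133.158).

Shape 6 is a quadratic bezier drawn with `<path>`. Its stroke #ff8800 means score at S422, F1621. After flipping Y the toolpath is (89.813,145.165) → (80.686,137.492) → (72.868,134.588) → (66.358,136.451) → (61.157,143.081) → (57.264,154.480).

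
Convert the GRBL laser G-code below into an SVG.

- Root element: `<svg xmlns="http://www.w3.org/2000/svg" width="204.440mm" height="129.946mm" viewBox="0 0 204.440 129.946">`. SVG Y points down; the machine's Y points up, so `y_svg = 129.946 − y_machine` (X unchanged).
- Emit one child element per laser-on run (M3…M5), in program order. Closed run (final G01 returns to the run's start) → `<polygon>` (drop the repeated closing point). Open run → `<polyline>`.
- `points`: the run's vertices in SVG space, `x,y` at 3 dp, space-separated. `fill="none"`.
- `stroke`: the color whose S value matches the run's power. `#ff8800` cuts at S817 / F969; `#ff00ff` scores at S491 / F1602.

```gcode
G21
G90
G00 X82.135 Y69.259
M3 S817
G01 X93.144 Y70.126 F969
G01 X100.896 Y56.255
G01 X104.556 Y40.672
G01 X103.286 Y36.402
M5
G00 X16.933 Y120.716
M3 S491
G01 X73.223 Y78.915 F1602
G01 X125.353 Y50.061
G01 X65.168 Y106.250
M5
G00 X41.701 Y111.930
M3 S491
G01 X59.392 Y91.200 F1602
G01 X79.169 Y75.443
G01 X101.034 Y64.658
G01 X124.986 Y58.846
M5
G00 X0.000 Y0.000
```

<svg xmlns="http://www.w3.org/2000/svg" width="204.440mm" height="129.946mm" viewBox="0 0 204.440 129.946">
  <polyline points="82.135,60.687 93.144,59.820 100.896,73.691 104.556,89.274 103.286,93.544" fill="none" stroke="#ff8800"/>
  <polyline points="16.933,9.230 73.223,51.031 125.353,79.885 65.168,23.696" fill="none" stroke="#ff00ff"/>
  <polyline points="41.701,18.016 59.392,38.746 79.169,54.503 101.034,65.288 124.986,71.100" fill="none" stroke="#ff00ff"/>
</svg>

Machine Y-up, SVG Y-down with viewBox height 129.946, so y_svg = 129.946 − y_machine; X carries over.

Run 1: the run's S817 means `#ff8800` (cut). The run is open, so emit a `<polyline>` with points (Y-flipped): 82.135,60.687 93.144,59.820 100.896,73.691 104.556,89.274 103.286,93.544.

Run 2: power S491 maps to stroke `#ff00ff` (score). The run is open, so emit a `<polyline>` with points (Y-flipped): 16.933,9.230 73.223,51.031 125.353,79.885 65.168,23.696.

Run 3: power S491 maps to stroke `#ff00ff` (score). The run is open, so emit a `<polyline>` with points (Y-flipped): 41.701,18.016 59.392,38.746 79.169,54.503 101.034,65.288 124.986,71.100.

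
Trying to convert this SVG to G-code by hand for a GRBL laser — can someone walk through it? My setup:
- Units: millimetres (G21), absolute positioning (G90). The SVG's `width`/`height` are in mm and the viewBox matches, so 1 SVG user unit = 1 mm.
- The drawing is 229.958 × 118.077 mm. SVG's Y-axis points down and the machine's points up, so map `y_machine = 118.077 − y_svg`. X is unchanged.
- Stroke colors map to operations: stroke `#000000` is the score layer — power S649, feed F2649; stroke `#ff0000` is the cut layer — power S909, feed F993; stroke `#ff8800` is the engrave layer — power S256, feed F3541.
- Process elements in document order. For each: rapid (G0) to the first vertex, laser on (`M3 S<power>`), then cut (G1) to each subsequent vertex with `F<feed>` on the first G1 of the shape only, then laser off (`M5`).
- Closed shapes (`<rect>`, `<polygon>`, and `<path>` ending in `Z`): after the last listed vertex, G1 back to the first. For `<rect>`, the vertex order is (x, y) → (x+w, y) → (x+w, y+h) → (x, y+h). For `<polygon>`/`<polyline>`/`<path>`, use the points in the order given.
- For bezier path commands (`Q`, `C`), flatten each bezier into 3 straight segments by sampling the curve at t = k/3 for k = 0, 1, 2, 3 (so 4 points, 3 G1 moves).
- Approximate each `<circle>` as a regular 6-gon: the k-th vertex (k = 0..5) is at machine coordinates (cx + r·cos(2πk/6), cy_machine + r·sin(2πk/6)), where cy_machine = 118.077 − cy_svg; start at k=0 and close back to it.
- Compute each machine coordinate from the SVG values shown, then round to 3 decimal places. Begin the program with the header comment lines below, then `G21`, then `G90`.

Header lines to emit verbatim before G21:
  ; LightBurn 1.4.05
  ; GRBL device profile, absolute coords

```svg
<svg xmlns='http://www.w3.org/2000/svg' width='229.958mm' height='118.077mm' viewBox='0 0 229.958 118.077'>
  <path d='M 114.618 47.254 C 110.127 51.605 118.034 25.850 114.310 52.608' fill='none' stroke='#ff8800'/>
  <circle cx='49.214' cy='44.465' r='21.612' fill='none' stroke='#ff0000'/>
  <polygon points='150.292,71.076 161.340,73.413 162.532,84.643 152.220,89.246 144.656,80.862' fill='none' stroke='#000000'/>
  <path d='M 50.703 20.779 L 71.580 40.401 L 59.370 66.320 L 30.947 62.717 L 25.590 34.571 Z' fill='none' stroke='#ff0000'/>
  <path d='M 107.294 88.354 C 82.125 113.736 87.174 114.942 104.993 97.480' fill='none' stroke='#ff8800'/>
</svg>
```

; LightBurn 1.4.05
; GRBL device profile, absolute coords
G21
G90
G0 X114.618 Y70.823
M3 S256
G1 X113.370 Y73.447 F3541
G1 X115.047 Y77.783
G1 X114.310 Y65.469
M5
G0 X70.826 Y73.612
M3 S909
G1 X60.020 Y92.329 F993
G1 X38.408 Y92.329
G1 X27.602 Y73.612
G1 X38.408 Y54.895
G1 X60.020 Y54.895
G1 X70.826 Y73.612
M5
G0 X150.292 Y47.001
M3 S649
G1 X161.340 Y44.664 F2649
G1 X162.532 Y33.434
G1 X152.220 Y28.831
G1 X144.656 Y37.215
G1 X150.292 Y47.001
M5
G0 X50.703 Y97.298
M3 S909
G1 X71.580 Y77.676 F993
G1 X59.370 Y51.757
G1 X30.947 Y55.360
G1 X25.590 Y83.506
G1 X50.703 Y97.298
M5
G0 X107.294 Y29.723
M3 S256
G1 X91.551 Y12.196 F3541
G1 X92.077 Y9.562
G1 X104.993 Y20.597
M5

Since the viewBox matches the mm dimensions, user units are millimetres directly. The only transform is the Y-flip y_m = 118.077 − y_svg.

Shape 1 is a cubic bezier drawn with `<path>`. Its stroke #ff8800 means engrave at S256, F3541. After flipping Y the toolpath is (114.618,70.823) → (113.370,73.447) → (115.047,77.783) → (114.310,65.469).

Shape 2 is a circle drawn with `<circle>`. Its stroke #ff0000 means cut at S909, F993. After flipping Y the toolpath is (70.826,73.612) → (60.020,92.329) → (38.408,92.329) → (27.602,73.612) → (38.408,54.895) → (60.020,54.895) → (70.826,73.612), returning to the start.

Shape 3 is a regular polygon drawn with `<polygon>`. Its stroke #000000 means score at S649, F2649. After flipping Y the toolpath is (150.292,47.001) → (161.340,44.664) → (162.532,33.434) → (152.220,28.831) → (144.656,37.215) → (150.292,47.001), returning to the start.

Shape 4 is a regular polygon drawn with `<path>`. Its stroke #ff0000 means cut at S909, F993. After flipping Y the toolpath is (50.703,97.298) → (71.580,77.676) → (59.370,51.757) → (30.947,55.360) → (25.590,83.506) → (50.703,97.298), returning to the start.

Shape 5 is a cubic bezier drawn with `<path>`. Its stroke #ff8800 means engrave at S256, F3541. After flipping Y the toolpath is (107.294,29.723) → (91.551,12.196) → (92.077,9.562) → (104.993,20.597).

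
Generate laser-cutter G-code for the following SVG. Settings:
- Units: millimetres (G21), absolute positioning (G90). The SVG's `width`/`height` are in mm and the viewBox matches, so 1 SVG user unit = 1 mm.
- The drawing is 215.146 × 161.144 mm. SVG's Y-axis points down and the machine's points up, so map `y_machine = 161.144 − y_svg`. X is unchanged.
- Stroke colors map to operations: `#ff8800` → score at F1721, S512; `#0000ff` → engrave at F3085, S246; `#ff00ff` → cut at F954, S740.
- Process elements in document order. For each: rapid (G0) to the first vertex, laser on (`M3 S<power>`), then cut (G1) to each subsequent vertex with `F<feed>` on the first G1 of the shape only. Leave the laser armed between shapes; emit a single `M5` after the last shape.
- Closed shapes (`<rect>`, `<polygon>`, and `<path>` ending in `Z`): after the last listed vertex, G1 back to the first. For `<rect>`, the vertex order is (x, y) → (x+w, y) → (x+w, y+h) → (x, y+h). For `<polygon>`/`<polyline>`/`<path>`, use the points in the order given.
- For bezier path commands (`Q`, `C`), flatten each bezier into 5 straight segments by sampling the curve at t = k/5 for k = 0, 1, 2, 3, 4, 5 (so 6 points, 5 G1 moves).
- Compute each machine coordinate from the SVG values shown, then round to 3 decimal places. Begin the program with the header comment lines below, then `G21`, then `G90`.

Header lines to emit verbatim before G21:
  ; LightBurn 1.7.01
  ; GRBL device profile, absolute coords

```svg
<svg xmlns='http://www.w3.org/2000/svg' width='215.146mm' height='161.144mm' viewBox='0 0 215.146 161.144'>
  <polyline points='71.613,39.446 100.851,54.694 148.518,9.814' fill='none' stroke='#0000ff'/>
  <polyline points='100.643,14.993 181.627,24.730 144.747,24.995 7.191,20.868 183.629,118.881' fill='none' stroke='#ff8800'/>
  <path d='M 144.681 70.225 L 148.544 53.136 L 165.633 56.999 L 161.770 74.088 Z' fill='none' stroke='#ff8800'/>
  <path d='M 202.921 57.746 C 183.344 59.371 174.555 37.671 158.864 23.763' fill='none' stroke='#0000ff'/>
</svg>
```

1 u = 1 mm; y_m = 161.144 − y.

[1] `<polyline>` open polyline, #0000ff→engrave S246 F3085: (71.613,121.698) → (100.851,106.450) → (148.518,151.330)

[2] `<polyline>` open polyline, #ff8800→score S512 F1721: (100.643,146.151) → (181.627,136.414) → (144.747,136.149) → (7.191,140.276) → (183.629,42.263)

[3] `<path>` regular polygon, #ff8800→score S512 F1721: (144.681,90.919) → (148.544,108.008) → (165.633,104.145) → (161.770,87.056) → (144.681,90.919) (closed)

[4] `<path>` cubic bezier, #0000ff→engrave S246 F3085: (202.921,103.398) → (192.328,104.973) → (183.475,110.653) → (175.512,118.943) → (167.592,128.350) → (158.864,137.381)

; LightBurn 1.7.01
; GRBL device profile, absolute coords
G21
G90
G0 X71.613 Y121.698
M3 S246
G1 X100.851 Y106.450 F3085
G1 X148.518 Y151.330
G0 X100.643 Y146.151
M3 S512
G1 X181.627 Y136.414 F1721
G1 X144.747 Y136.149
G1 X7.191 Y140.276
G1 X183.629 Y42.263
G0 X144.681 Y90.919
M3 S512
G1 X148.544 Y108.008 F1721
G1 X165.633 Y104.145
G1 X161.770 Y87.056
G1 X144.681 Y90.919
G0 X202.921 Y103.398
M3 S246
G1 X192.328 Y104.973 F3085
G1 X183.475 Y110.653
G1 X175.512 Y118.943
G1 X167.592 Y128.350
G1 X158.864 Y137.381
M5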